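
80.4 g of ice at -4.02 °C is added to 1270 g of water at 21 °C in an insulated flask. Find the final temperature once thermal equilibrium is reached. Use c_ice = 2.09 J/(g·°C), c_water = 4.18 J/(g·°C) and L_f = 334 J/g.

T_f ≈ 14.9 °C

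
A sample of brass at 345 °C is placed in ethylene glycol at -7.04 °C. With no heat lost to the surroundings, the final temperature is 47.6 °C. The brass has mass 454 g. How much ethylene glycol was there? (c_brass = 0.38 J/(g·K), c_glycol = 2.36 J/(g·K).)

m ≈ 398 g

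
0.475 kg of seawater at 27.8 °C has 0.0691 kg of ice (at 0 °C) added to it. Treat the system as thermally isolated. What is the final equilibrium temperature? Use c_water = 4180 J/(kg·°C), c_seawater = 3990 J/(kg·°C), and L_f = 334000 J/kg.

Energy conservation, ΣQ = 0:
melt ice: 0.0691·334000 = 23079; meltwater 0→T: 0.0691·4180·T = 288.84 T; seawater cools: 0.475·3990·(T − 27.8) = 1895.2(T − 27.8)
2184.1 T = 52688 − 23079 = 29609
T ≈ 13.56 °C (positive, so assuming full melt was valid).

T_f ≈ 13.6 °C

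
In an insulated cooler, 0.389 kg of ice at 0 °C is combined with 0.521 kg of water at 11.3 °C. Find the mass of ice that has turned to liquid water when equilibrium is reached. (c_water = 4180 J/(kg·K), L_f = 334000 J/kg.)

m_melted ≈ 0.0737 kg

Cooling the water to 0 °C releases 0.521×4180×11.3 = 24609 J.
Fully melting the ice requires m_ice L_f = 0.389×334000 = 129926 J.
Since 24609 < 129926 J, not all the ice melts; equilibrium is at 0 °C.
m_melt = 24609 / L_f = 0.07368 kg.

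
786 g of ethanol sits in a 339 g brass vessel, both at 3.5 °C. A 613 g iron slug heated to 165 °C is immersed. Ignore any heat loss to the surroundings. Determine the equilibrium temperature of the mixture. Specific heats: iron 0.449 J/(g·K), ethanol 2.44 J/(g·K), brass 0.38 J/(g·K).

T_f ≈ 22.6 °C

Let T be the final temperature. ΣQ_i = 0:
613×0.449×(T − 165) + 786×2.44×(T − 3.5) + 339×0.38×(T − 3.5) = 0
(275.24 + 1917.8 + 128.82) T = 275.24×165 + 1917.8×3.5 + 128.82×3.5
T = 52577 / 2321.9 = 22.6 °C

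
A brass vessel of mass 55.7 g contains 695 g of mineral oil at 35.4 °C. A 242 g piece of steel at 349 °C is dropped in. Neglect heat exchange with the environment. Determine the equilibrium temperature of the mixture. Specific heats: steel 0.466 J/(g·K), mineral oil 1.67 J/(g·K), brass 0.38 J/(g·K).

Taking heat into each body as positive, Σ m c ΔT = 0:
242×0.466×(T − 349) + 695×1.67×(T − 35.4) + 55.7×0.38×(T − 35.4) = 0
1294.6 T = 81194
T ≈ 62.72 °C

T_f ≈ 62.7 °C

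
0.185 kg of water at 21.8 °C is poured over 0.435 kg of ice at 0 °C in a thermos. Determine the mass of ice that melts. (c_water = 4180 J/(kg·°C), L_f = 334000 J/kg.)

m_melted ≈ 0.0505 kg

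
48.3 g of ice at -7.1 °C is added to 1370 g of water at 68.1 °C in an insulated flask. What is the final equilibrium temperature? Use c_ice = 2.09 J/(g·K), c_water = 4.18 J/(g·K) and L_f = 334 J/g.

T_f ≈ 62.9 °C

Energy balance with sensible and latent terms:
warm ice to 0 °C: 48.3·2.09·(0 − (-7.1)) = 716.72
  latent heat to melt: 48.3·334 = 16132
  warm the meltwater: 201.89 T
  water cools: 1370·4.18·(T − 68.1) = 5726.6(T − 68.1)
5928.5 T = 389981 − 16849 = 373133
T ≈ 62.94 °C (positive, so assuming full melt was valid).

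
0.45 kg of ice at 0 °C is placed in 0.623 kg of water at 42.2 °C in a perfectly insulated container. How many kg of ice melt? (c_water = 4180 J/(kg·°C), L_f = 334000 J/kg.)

Cooling the water to 0 °C releases 0.623×4180×42.2 = 109895 J.
Melting all 0.45 kg of ice would need 0.45×334000 = 150300 J.
Since 109895 < 150300 J, not all the ice melts; equilibrium is at 0 °C.
Mass melted = 109895/334000 ≈ 0.329 kg.

m_melted ≈ 0.329 kg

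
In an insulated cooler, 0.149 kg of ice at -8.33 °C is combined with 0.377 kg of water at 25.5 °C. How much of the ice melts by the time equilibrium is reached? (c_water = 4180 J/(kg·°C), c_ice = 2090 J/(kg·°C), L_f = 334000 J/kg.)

m_melted ≈ 0.113 kg

Heat available from the water dropping to 0 °C: 0.377×4180×25.5 = 40184 J.
Of that, 0.149×2090×8.33 = 2594 J goes to bring the ice to 0 °C, leaving 37590 J.
To melt every bit of ice: 0.149×334000 = 49766 J.
Since 37590 < 49766 J, not all the ice melts; equilibrium is at 0 °C.
m_melt = 37590 / L_f = 0.1125 kg.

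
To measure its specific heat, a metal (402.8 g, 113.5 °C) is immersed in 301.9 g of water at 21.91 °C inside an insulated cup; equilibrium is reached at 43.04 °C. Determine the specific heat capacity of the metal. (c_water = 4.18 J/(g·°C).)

c ≈ 0.94 J/(g·°C)

m_s c (T_s − T_f) = m_water c_water (T_f − T_0):
402.8·c·(113.5 − 43.04) = 301.9·4.18·(43.04 − 21.91)
28381 c = 26665  ⇒  c ≈ 0.9395 J/(g·°C)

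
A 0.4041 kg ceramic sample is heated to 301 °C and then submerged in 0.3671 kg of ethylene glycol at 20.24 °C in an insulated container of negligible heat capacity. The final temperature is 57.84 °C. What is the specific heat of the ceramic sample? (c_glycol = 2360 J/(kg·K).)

c ≈ 332 J/(kg·K)

Heat lost by the ceramic sample = heat gained by the glycol:
0.4041·c·(301 − 57.84) = 0.3671·2360·(57.84 − 20.24)
98.26 c = 32575  ⇒  c ≈ 331.5 J/(kg·K)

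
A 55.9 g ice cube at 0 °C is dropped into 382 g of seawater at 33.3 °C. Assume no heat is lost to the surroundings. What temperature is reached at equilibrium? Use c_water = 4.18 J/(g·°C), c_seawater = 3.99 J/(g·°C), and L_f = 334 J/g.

Energy balance with sensible and latent terms:
latent heat to melt: 55.9·334 = 18671
  warm the meltwater: 233.66 T
  seawater cools: 382·3.99·(T − 33.3) = 1524.2(T − 33.3)
1757.8 T = 50755 − 18671 = 32085
T ≈ 18.25 °C — above 0 °C, consistent with complete melting.

T_f ≈ 18.3 °C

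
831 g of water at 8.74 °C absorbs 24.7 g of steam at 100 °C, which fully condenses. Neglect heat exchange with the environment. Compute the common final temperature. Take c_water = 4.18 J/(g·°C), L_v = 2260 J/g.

T_f ≈ 27.0 °C

Let T be the final temperature. ΣQ_i = 0:
condense steam: −24.7·2260 = −55822; condensate cools 100→T: 24.7·4.18·(T − 100) = 103.25(T − 100); original water: 3473.6(T − 8.74)
3576.8 T = 55822 + 10325 + 30359 = 96506
T ≈ 26.98 °C, under the boiling point, so the assumption holds.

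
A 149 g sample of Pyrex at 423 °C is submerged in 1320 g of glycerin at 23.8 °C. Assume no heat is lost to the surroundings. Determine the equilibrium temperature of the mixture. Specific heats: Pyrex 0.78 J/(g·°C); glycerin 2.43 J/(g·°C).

T_f ≈ 37.8 °C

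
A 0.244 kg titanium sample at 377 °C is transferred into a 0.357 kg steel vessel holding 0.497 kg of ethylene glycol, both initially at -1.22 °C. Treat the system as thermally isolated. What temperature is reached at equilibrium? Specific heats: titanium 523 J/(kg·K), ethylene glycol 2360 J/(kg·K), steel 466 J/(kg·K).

Net heat exchanged in the isolated system is zero:
0.244×523×(T − 377) + 0.497×2360×(T − (-1.22)) + 0.357×466×(T − (-1.22)) = 0
(127.61 + 1172.9 + 166.36) T = 127.61×377 + 1172.9×(-1.22) + 166.36×(-1.22)
T ≈ 31.68 °C

T_f ≈ 31.7 °C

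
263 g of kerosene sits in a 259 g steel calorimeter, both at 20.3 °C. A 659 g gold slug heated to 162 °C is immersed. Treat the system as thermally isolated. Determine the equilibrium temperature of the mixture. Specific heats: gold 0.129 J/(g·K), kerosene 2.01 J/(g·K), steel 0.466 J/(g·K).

T_f ≈ 36.7 °C

Heat gained plus heat lost sum to zero:
659*0.129*(T − 162) + 263*2.01*(T − 20.3) + 259*0.466*(T − 20.3) = 0
734.34 T = 26953
T = 26953/734.34 ≈ 36.70 °C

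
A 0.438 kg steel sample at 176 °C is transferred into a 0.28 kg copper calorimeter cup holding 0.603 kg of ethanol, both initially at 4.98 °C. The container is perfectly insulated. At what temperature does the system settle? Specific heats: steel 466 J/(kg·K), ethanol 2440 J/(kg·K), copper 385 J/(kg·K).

T_f ≈ 24.6 °C

Conservation of energy gives ΣQ = 0:
0.438×466×(T − 176) + 0.603×2440×(T − 4.98) + 0.28×385×(T − 4.98) = 0
204.11(T − 176) + 1471.3(T − 4.98) + 107.8(T − 4.98) = 0
(204.11 + 1471.3 + 107.8) T = 204.11×176 + 1471.3×4.98 + 107.8×4.98
T = 43787/1783.2 ≈ 24.55 °C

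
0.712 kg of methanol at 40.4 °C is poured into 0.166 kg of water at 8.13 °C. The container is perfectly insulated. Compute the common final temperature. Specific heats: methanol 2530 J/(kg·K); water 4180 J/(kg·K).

Energy conservation, ΣQ = 0:
0.712*2530*(T − 40.4) + 0.166*4180*(T − 8.13) = 0
1801.4(T − 40.4) + 693.88(T − 8.13) = 0
(1801.4 + 693.88) T = 1801.4*40.4 + 693.88*8.13
T = 78416 / 2495.2 = 31.4 °C

T_f ≈ 31.4 °C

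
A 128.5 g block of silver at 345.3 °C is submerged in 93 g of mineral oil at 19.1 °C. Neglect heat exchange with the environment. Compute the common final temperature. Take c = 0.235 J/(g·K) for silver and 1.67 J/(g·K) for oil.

Heat lost by the silver equals heat gained by the oil:
128.5×0.235×(345.3 − T) = 93×1.67×(T − 19.1)
30.2(345.3 − T) = 155.31(T − 19.1)
185.51 T = 13394  ⇒  T ≈ 72.20 °C

T_f ≈ 72.2 °C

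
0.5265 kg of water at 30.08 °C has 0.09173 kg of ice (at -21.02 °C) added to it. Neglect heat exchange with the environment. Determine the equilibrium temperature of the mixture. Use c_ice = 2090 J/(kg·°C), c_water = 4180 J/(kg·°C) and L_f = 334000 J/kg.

T_f ≈ 12.2 °C

Net heat exchanged in the isolated system is zero:
ice -21.02→0 °C: 0.09173×2090×21.02 = 4029.9; fusion: m_ice L_f = 0.09173×334000 = 30638; meltwater 0→T: 0.09173×4180×T = 383.43 T; water: 2200.8(T − 30.08)
2584.2 T = 66199 − 34668 = 31531
T ≈ 12.20 °C. Since T > 0 °C, the all-ice-melts assumption holds.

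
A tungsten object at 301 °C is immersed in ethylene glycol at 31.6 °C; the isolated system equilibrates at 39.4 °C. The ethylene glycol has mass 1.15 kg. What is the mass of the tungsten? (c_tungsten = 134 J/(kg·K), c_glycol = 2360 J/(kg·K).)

|Q_tungsten| = |Q_glycol|:
m×134×(301 − 39.4) = 1.15×2360×(39.4 − 31.6)
35054 m = 21169  ⇒  m ≈ 0.6039 kg

m ≈ 0.604 kg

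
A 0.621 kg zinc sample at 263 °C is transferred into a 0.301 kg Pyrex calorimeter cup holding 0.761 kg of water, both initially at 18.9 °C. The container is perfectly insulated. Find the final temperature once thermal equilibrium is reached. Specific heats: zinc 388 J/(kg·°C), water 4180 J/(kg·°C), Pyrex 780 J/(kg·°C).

T_f ≈ 35.0 °C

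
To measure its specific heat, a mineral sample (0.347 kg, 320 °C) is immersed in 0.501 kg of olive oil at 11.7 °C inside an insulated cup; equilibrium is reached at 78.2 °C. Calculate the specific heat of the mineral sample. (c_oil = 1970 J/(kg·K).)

c ≈ 782 J/(kg·K)

Heat gained plus heat lost sum to zero:
0.347·c·(78.2 − 320) + 0.501·1970·(78.2 − 11.7) = 0
-83.9 c = -65634
c = -65634/-83.9 ≈ 782.2 J/(kg·K)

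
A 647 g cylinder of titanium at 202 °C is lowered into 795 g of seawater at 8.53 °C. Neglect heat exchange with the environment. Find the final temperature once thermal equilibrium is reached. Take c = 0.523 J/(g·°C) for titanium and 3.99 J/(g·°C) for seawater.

T_f ≈ 27.2 °C

T_f is the heat-capacity-weighted average of the initial temperatures:
T_f = (338.38*202 + 3172.1*8.53) / (338.38 + 3172.1)
    = 95411 / 3510.4 ≈ 27.18 °C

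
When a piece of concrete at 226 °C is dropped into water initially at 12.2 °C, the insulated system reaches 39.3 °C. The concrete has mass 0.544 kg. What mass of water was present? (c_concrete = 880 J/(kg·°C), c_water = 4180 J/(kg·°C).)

m ≈ 0.789 kg

Heat lost by the concrete = heat gained by the water:
0.544·880·(226 − 39.3) = m·4180·(39.3 − 12.2)
113278 m = 89377  ⇒  m ≈ 0.789 kg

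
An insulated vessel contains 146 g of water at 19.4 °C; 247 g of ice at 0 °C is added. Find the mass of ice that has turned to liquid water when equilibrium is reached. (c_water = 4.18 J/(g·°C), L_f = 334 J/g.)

m_melted ≈ 35.4 g

Water can give up m c ΔT = 146×4.18×19.4 = 11839 J before reaching 0 °C.
Melting all 247 g of ice would need 247×334 = 82498 J.
Since 11839 < 82498 J, not all the ice melts; equilibrium is at 0 °C.
m_melted×334 = 11839  ⇒  m_melted ≈ 35.45 g.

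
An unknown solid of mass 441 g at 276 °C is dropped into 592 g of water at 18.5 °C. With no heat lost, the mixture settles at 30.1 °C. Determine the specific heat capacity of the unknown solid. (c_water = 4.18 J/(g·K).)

c ≈ 0.265 J/(g·K)

Heat lost by the unknown solid = heat gained by the water:
441·c·(276 − 30.1) = 592·4.18·(30.1 − 18.5)
108442 c = 28705  ⇒  c ≈ 0.2647 J/(g·K)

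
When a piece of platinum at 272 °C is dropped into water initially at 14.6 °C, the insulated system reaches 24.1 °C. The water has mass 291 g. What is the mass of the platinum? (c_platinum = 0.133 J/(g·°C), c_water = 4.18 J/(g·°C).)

m ≈ 350 g

Heat lost by the platinum = heat gained by the water:
m·0.133·(272 − 24.1) = 291·4.18·(24.1 − 14.6)
32.97 m = 11556  ⇒  m ≈ 350.5 g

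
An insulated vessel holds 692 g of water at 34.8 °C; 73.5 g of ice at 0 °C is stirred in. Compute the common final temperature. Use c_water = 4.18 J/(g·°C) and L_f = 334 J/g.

T_f ≈ 23.8 °C

Net heat exchanged in the isolated system is zero:
fusion: m_ice L_f = 73.5·334 = 24549
  meltwater 0→T: 73.5·4.18·T = 307.23 T
  water: 2892.6(T − 34.8)
3199.8 T = 100661 − 24549 = 76112
T ≈ 23.79 °C — above 0 °C, consistent with complete melting.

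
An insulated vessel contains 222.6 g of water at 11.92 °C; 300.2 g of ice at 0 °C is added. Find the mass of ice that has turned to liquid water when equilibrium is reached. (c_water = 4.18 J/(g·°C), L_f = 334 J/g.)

Heat available from the water dropping to 0 °C: 222.6×4.18×11.92 = 11091 J.
Fully melting the ice requires m_ice L_f = 300.2×334 = 100267 J.
Since 11091 < 100267 J, not all the ice melts; equilibrium is at 0 °C.
Mass melted = 11091/334 ≈ 33.21 g.

m_melted ≈ 33.2 g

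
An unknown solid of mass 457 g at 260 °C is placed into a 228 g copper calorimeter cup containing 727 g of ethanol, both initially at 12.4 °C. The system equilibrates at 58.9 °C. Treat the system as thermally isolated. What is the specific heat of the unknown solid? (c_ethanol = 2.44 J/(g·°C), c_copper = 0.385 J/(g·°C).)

c ≈ 0.942 J/(g·°C)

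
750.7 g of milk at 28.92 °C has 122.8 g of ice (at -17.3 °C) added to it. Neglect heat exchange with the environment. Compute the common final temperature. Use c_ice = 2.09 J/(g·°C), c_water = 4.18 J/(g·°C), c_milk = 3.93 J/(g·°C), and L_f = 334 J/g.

T_f ≈ 11.5 °C

Energy conservation, ΣQ = 0:
ice -17.3→0 °C: 122.8×2.09×17.3 = 4440.1
  latent heat to melt: 122.8×334 = 41015
  meltwater 0→T: 122.8×4.18×T = 513.3 T
  milk cools: 750.7×3.93×(T − 28.92) = 2950.3(T − 28.92)
3463.6 T = 85321 − 45455 = 39866
T ≈ 11.51 °C. Since T > 0 °C, the all-ice-melts assumption holds.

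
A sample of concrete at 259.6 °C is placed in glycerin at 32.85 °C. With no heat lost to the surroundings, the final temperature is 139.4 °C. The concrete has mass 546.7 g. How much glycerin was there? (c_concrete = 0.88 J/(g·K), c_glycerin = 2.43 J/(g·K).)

m ≈ 223 g

Heat lost by the concrete = heat gained by the glycerin:
546.7·0.88·(259.6 − 139.4) = m·2.43·(139.4 − 32.85)
258.92 m = 57828  ⇒  m ≈ 223.3 g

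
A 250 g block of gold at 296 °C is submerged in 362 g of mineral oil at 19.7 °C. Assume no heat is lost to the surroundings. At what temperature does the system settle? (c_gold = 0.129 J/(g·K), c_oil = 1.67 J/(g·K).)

T_f ≈ 33.7 °C

Heat gained plus heat lost sum to zero:
250·0.129·(T − 296) + 362·1.67·(T − 19.7) = 0
32.25(T − 296) + 604.54(T − 19.7) = 0
(32.25 + 604.54) T = 32.25·296 + 604.54·19.7
T = 21455/636.79 ≈ 33.69 °C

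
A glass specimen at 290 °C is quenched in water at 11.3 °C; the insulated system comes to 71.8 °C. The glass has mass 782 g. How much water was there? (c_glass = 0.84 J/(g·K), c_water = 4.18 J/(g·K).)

Taking heat into each body as positive, Σ m c ΔT = 0:
782·0.84·(71.8 − 290) + m·4.18·(71.8 − 11.3) = 0
252.89 m = 143331
m = 143331/252.89 ≈ 566.8 g

m ≈ 567 g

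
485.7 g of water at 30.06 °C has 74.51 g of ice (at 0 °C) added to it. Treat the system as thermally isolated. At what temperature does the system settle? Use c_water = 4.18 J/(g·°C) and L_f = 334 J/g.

T_f ≈ 15.4 °C

Net heat exchanged in the isolated system is zero:
melt ice: 74.51×334 = 24886; meltwater 0→T: 74.51×4.18×T = 311.45 T; water: 2030.2(T − 30.06)
2341.7 T = 61029 − 24886 = 36142
T ≈ 15.43 °C. Since T > 0 °C, the all-ice-melts assumption holds.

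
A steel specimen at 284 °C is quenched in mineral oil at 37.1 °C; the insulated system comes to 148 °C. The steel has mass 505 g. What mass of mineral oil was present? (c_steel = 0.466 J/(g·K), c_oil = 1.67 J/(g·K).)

m ≈ 173 g

|Q_steel| = |Q_oil|:
505×0.466×(284 − 148) = m×1.67×(148 − 37.1)
185.2 m = 32005  ⇒  m ≈ 172.8 g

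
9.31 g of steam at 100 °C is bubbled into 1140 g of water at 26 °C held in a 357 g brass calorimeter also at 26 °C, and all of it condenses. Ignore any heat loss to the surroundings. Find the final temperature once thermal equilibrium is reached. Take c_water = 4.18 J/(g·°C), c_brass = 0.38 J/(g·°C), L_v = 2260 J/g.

Heat gained plus heat lost sum to zero:
latent heat released on condensation: 9.31×2260 = 21041
  condensate cools 100→T: 9.31×4.18×(T − 100) = 38.92(T − 100)
  water warms: 1140×4.18×(T − 26) = 4765.2(T − 26)
  brass cup: 357×0.38×(T − 26) = 135.66(T − 26)
4939.8 T = 21041 + 3891.6 + 127422 = 152355
T ≈ 30.84 °C — below 100 °C, confirming all the steam condensed.

T_f ≈ 30.8 °C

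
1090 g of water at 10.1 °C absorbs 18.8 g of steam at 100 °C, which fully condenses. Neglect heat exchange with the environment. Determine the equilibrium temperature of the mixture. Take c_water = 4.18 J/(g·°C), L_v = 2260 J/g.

T_f ≈ 20.8 °C

Energy conservation, ΣQ = 0:
steam→water at 100 °C releases m L_v = 18.8×2260 = 42488; condensate cools 100→T: 18.8×4.18×(T − 100) = 78.58(T − 100); original water: 4556.2(T − 10.1)
4634.8 T = 42488 + 7858.4 + 46018 = 96364
T ≈ 20.79 °C (< 100 °C, so full condensation is consistent).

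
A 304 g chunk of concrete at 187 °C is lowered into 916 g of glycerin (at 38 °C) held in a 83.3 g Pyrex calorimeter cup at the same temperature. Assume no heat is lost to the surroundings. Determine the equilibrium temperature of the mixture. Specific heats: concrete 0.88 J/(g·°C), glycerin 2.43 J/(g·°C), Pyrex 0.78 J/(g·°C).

T_f ≈ 53.6 °C

Energy conservation, ΣQ = 0:
304*0.88*(T − 187) + 916*2.43*(T − 38) + 83.3*0.78*(T − 38) = 0
267.52(T − 187) + 2225.9(T − 38) + 64.97(T − 38) = 0
(267.52 + 2225.9 + 64.97) T = 267.52*187 + 2225.9*38 + 64.97*38
T = 137079 / 2558.4 = 53.6 °C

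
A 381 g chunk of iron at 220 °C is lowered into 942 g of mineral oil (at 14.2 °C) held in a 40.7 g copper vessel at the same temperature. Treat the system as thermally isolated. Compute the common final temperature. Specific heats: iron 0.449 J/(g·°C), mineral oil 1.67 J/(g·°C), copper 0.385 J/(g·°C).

T_f ≈ 34.2 °C

T_f is the heat-capacity-weighted average of the initial temperatures:
T_f = (171.07*220 + 1573.1*14.2 + 15.67*14.2) / (171.07 + 1573.1 + 15.67)
    = 60196 / 1759.9 ≈ 34.20 °C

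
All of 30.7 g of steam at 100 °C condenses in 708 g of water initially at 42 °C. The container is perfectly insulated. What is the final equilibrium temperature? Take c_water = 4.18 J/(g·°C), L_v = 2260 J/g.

T_f ≈ 66.9 °C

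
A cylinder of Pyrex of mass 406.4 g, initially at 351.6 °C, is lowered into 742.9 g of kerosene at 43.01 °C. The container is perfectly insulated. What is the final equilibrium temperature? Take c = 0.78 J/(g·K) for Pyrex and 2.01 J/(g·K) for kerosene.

T_f ≈ 97.0 °C

Set heat shed by the hot body equal to heat absorbed by the cold body:
406.4*0.78*(351.6 − T) = 742.9*2.01*(T − 43.01)
316.99(351.6 − T) = 1493.2(T − 43.01)
1810.2 T = 175678  ⇒  T ≈ 97.05 °C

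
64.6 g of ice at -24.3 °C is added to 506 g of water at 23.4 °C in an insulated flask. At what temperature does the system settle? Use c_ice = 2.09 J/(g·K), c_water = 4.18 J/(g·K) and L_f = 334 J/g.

T_f ≈ 10.3 °C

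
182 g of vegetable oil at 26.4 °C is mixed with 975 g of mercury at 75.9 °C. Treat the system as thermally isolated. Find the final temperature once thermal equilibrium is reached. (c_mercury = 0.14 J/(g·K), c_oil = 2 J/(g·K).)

T_f ≈ 39.9 °C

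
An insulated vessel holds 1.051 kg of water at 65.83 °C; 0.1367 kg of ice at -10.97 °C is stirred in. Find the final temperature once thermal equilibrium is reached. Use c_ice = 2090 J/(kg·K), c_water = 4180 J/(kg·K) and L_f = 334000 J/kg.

T_f ≈ 48.4 °C

Heat gained plus heat lost sum to zero:
warm ice to 0 °C: 0.1367·2090·(0 − (-10.97)) = 3134.2
  fusion: m_ice L_f = 0.1367·334000 = 45658
  meltwater 0→T: 0.1367·4180·T = 571.41 T
  water: 4393.2(T − 65.83)
4964.6 T = 289203 − 48792 = 240411
T ≈ 48.43 °C. Since T > 0 °C, the all-ice-melts assumption holds.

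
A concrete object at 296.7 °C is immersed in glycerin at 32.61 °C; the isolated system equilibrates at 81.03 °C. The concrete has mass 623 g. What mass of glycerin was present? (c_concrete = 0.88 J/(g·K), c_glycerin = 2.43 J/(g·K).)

Heat lost by the concrete = heat gained by the glycerin:
623×0.88×(296.7 − 81.03) = m×2.43×(81.03 − 32.61)
117.66 m = 118239  ⇒  m ≈ 1005 g

m ≈ 1000 g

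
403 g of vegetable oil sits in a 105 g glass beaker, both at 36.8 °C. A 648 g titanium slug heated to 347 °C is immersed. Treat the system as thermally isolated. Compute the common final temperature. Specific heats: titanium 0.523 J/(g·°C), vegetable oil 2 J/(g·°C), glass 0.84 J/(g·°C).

T_f ≈ 122.1 °C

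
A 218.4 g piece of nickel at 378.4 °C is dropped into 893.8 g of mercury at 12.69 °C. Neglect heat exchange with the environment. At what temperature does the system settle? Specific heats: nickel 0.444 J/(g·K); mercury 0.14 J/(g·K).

Setting the total heat transfer to zero:
218.4×0.444×(T − 378.4) + 893.8×0.14×(T − 12.69) = 0
96.97(T − 378.4) + 125.13(T − 12.69) = 0
222.1 T = 38281
T ≈ 172.36 °C

T_f ≈ 172.4 °C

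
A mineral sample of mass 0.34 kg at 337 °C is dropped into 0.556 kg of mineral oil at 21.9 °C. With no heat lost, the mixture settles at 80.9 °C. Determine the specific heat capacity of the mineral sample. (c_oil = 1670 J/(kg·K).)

c ≈ 629 J/(kg·K)

m_s c (T_s − T_f) = m_oil c_oil (T_f − T_0):
0.34×c×(337 − 80.9) = 0.556×1670×(80.9 − 21.9)
87.07 c = 54783  ⇒  c ≈ 629.2 J/(kg·K)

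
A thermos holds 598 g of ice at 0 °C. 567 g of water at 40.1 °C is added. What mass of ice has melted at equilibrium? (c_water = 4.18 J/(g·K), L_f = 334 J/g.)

Heat available from the water dropping to 0 °C: 567×4.18×40.1 = 95039 J.
To melt every bit of ice: 598×334 = 199732 J.
95039 J < 199732 J, so only part of the ice melts and the system sits at 0 °C.
Mass melted = 95039/334 ≈ 284.5 g.

m_melted ≈ 285 g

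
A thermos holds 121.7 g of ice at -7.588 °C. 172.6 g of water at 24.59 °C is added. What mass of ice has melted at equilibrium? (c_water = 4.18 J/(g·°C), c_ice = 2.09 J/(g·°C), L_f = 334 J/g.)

m_melted ≈ 47.3 g

Water can give up m c ΔT = 172.6·4.18·24.59 = 17741 J before reaching 0 °C.
Of that, 121.7·2.09·7.588 = 1930 J goes to bring the ice to 0 °C, leaving 15811 J.
To melt every bit of ice: 121.7·334 = 40648 J.
15811 J < 40648 J, so only part of the ice melts and the system sits at 0 °C.
m_melted·334 = 15811  ⇒  m_melted ≈ 47.34 g.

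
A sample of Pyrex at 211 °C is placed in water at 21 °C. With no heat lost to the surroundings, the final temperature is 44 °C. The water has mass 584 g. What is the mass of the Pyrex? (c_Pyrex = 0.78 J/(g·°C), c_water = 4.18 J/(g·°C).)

Heat lost by the Pyrex = heat gained by the water:
m·0.78·(211 − 44) = 584·4.18·(44 − 21)
130.26 m = 56146  ⇒  m ≈ 431 g

m ≈ 431 g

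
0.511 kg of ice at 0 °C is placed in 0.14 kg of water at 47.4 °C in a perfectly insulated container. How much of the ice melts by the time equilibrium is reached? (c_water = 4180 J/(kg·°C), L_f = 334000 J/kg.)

Heat available from the water dropping to 0 °C: 0.14×4180×47.4 = 27738 J.
Fully melting the ice requires m_ice L_f = 0.511×334000 = 170674 J.
27738 J < 170674 J, so only part of the ice melts and the system sits at 0 °C.
Mass melted = 27738/334000 ≈ 0.08305 kg.

m_melted ≈ 0.083 kg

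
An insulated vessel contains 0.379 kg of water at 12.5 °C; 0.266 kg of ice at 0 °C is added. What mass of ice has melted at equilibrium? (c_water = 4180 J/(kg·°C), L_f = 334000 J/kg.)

Heat available from the water dropping to 0 °C: 0.379×4180×12.5 = 19803 J.
To melt every bit of ice: 0.266×334000 = 88844 J.
That's not enough to melt it all — equilibrium is at 0 °C with ice remaining.
m_melted×334000 = 19803  ⇒  m_melted ≈ 0.05929 kg.

m_melted ≈ 0.0593 kg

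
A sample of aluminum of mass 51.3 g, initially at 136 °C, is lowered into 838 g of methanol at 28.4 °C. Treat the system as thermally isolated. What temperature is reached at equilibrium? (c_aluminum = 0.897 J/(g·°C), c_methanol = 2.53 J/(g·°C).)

T_f is the heat-capacity-weighted average of the initial temperatures:
T_f = (46.02×136 + 2120.1×28.4) / (46.02 + 2120.1)
    = 66470 / 2166.2 ≈ 30.69 °C

T_f ≈ 30.7 °C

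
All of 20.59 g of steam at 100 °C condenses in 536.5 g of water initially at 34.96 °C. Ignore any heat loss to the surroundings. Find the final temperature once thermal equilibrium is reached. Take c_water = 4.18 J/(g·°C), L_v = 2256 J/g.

T_f ≈ 57.3 °C

Taking heat into each body as positive, Σ m c ΔT = 0:
steam→water at 100 °C releases m L_v = 20.59×2256 = 46451; condensate cools 100→T: 20.59×4.18×(T − 100) = 86.07(T − 100); original water: 2242.6(T − 34.96)
2328.6 T = 46451 + 8606.6 + 78400 = 133458
T ≈ 57.31 °C — below 100 °C, confirming all the steam condensed.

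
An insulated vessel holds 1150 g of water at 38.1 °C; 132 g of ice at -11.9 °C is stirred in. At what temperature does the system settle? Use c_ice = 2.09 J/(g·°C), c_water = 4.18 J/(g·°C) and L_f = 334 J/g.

Let T be the final temperature. ΣQ_i = 0:
ice -11.9→0 °C: 132·2.09·11.9 = 3283
  latent heat to melt: 132·334 = 44088
  warm the meltwater: 551.76 T
  water cools: 1150·4.18·(T − 38.1) = 4807(T − 38.1)
5358.8 T = 183147 − 47371 = 135776
T ≈ 25.34 °C. Since T > 0 °C, the all-ice-melts assumption holds.

T_f ≈ 25.3 °C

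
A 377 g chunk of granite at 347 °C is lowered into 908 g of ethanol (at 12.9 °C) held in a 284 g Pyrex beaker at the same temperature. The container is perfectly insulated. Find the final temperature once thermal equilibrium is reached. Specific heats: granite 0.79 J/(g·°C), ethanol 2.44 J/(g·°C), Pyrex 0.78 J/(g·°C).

T_f ≈ 49.3 °C

Taking heat into each body as positive, Σ m c ΔT = 0:
377·0.79·(T − 347) + 908·2.44·(T − 12.9) + 284·0.78·(T − 12.9) = 0
297.83(T − 347) + 2215.5(T − 12.9) + 221.52(T − 12.9) = 0
(297.83 + 2215.5 + 221.52) T = 297.83·347 + 2215.5·12.9 + 221.52·12.9
T ≈ 49.28 °C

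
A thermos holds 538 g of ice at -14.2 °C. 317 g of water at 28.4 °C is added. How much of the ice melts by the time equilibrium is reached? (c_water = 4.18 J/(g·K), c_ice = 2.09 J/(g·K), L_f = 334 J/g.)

Heat available from the water dropping to 0 °C: 317·4.18·28.4 = 37632 J.
Of that, 538·2.09·14.2 = 15967 J goes to bring the ice to 0 °C, leaving 21665 J.
Fully melting the ice requires m_ice L_f = 538·334 = 179692 J.
That's not enough to melt it all — equilibrium is at 0 °C with ice remaining.
Mass melted = 21665/334 ≈ 64.87 g.

m_melted ≈ 64.9 g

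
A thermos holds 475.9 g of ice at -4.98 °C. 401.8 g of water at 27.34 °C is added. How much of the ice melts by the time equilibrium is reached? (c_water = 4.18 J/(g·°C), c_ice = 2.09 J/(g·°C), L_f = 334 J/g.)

Heat available from the water dropping to 0 °C: 401.8·4.18·27.34 = 45918 J.
Warming the ice to 0 °C takes 475.9·2.09·4.98 = 4953.3 J, leaving 40965 J for melting.
Fully melting the ice requires m_ice L_f = 475.9·334 = 158951 J.
40965 J < 158951 J, so only part of the ice melts and the system sits at 0 °C.
m_melt = 40965 / L_f = 122.6 g.

m_melted ≈ 123 g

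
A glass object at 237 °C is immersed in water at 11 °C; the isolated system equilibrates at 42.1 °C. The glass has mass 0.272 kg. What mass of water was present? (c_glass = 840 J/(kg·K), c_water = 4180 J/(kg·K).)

m ≈ 0.343 kg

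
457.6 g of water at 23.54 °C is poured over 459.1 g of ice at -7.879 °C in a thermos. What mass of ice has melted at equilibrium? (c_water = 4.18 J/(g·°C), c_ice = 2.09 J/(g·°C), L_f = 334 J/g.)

m_melted ≈ 112 g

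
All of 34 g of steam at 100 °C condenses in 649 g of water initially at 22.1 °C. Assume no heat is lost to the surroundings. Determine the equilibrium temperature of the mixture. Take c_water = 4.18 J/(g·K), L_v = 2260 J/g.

T_f ≈ 52.9 °C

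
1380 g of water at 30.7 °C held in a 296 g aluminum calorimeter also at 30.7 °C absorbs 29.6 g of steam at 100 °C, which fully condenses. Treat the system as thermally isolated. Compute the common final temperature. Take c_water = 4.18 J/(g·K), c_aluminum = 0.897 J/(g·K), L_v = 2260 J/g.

T_f ≈ 43.0 °C

Net heat exchanged in the isolated system is zero:
condense steam: −29.6·2260 = −66896
  condensed water 100 °C→T: 123.73(T − 100)
  original water: 5768.4(T − 30.7)
  aluminum cup: 296·0.897·(T − 30.7) = 265.51(T − 30.7)
6157.6 T = 66896 + 12373 + 185241 = 264510
T ≈ 42.96 °C (< 100 °C, so full condensation is consistent).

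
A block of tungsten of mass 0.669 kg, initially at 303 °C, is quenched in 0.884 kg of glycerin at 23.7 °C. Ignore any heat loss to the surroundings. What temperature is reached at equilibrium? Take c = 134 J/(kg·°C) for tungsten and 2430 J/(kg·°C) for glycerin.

With ΣQ=0 the equilibrium temperature is the m·c-weighted mean:
T_f = (89.65*303 + 2148.1*23.7) / (89.65 + 2148.1)
    = 78073 / 2237.8 ≈ 34.89 °C

T_f ≈ 34.9 °C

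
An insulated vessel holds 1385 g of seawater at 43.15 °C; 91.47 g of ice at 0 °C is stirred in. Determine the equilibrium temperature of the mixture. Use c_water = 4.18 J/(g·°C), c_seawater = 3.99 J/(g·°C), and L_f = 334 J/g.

T_f ≈ 35.2 °C

Sum of m c ΔT and latent-heat terms is zero:
melt ice: 91.47·334 = 30551; warm the meltwater: 382.34 T; seawater: 5526.2(T − 43.15)
5908.5 T = 238453 − 30551 = 207902
T ≈ 35.19 °C (positive, so assuming full melt was valid).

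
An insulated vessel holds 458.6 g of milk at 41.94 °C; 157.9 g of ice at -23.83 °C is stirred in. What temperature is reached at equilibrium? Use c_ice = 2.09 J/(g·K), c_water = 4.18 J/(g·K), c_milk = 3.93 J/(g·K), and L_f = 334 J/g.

Energy balance with sensible and latent terms:
warm ice to 0 °C: 157.9·2.09·(0 − (-23.83)) = 7864.2
  latent heat to melt: 157.9·334 = 52739
  meltwater 0→T: 157.9·4.18·T = 660.02 T
  milk cools: 458.6·3.93·(T − 41.94) = 1802.3(T − 41.94)
2462.3 T = 75588 − 60603 = 14986
T ≈ 6.09 °C (positive, so assuming full melt was valid).

T_f ≈ 6.1 °C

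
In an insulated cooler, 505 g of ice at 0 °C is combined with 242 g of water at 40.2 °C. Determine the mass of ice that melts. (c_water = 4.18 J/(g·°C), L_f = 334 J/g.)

Water can give up m c ΔT = 242×4.18×40.2 = 40665 J before reaching 0 °C.
Melting all 505 g of ice would need 505×334 = 168670 J.
Since 40665 < 168670 J, not all the ice melts; equilibrium is at 0 °C.
Mass melted = 40665/334 ≈ 121.8 g.

m_melted ≈ 122 g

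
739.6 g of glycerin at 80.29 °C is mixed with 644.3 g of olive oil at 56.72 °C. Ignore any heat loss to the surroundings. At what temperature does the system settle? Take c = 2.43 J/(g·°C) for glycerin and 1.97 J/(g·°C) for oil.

T_f ≈ 70.5 °C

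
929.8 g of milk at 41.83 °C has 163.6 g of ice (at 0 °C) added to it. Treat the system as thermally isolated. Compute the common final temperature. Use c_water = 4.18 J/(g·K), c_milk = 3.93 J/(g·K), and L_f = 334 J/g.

T_f ≈ 22.6 °C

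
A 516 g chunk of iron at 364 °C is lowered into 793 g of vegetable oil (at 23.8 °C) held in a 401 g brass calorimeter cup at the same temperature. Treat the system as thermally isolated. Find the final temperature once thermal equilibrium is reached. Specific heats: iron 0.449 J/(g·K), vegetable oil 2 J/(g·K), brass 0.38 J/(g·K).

T_f ≈ 63.8 °C

With ΣQ=0 the equilibrium temperature is the m·c-weighted mean:
T_f = (231.68×364 + 1586×23.8 + 152.38×23.8) / (231.68 + 1586 + 152.38)
    = 125706 / 1970.1 ≈ 63.81 °C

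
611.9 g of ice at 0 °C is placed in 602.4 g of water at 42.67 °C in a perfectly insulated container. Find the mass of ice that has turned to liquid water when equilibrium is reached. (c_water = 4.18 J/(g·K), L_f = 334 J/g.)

Cooling the water to 0 °C releases 602.4·4.18·42.67 = 107444 J.
To melt every bit of ice: 611.9·334 = 204375 J.
107444 J < 204375 J, so only part of the ice melts and the system sits at 0 °C.
m_melted·334 = 107444  ⇒  m_melted ≈ 321.7 g.

m_melted ≈ 322 g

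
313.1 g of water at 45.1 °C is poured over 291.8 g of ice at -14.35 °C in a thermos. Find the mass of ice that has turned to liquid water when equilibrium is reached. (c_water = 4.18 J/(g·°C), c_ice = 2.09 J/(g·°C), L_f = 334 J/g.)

Heat available from the water dropping to 0 °C: 313.1·4.18·45.1 = 59025 J.
Of that, 291.8·2.09·14.35 = 8751.5 J goes to bring the ice to 0 °C, leaving 50273 J.
Fully melting the ice requires m_ice L_f = 291.8·334 = 97461 J.
That's not enough to melt it all — equilibrium is at 0 °C with ice remaining.
m_melted·334 = 50273  ⇒  m_melted ≈ 150.5 g.

m_melted ≈ 151 g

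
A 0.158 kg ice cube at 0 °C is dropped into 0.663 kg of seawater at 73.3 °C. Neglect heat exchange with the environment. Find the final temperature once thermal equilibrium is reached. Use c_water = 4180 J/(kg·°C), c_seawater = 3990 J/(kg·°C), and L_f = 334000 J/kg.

T_f ≈ 42.7 °C

Sum of m c ΔT and latent-heat terms is zero:
fusion: m_ice L_f = 0.158·334000 = 52772; warm the meltwater: 660.44 T; seawater cools: 0.663·3990·(T − 73.3) = 2645.4(T − 73.3)
3305.8 T = 193906 − 52772 = 141134
T ≈ 42.69 °C — above 0 °C, consistent with complete melting.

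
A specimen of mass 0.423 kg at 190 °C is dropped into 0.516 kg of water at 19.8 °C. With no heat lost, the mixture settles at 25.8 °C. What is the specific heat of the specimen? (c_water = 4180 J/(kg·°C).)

c ≈ 186 J/(kg·°C)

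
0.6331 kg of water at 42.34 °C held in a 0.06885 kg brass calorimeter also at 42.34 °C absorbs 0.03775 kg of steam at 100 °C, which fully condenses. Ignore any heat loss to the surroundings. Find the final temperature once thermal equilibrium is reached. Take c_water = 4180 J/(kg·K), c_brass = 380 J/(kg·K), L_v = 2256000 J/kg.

Taking heat into each body as positive, Σ m c ΔT = 0:
condense steam: −0.03775×2256000 = −85164; condensed water 100 °C→T: 157.79(T − 100); water warms: 0.6331×4180×(T − 42.34) = 2646.4(T − 42.34); brass cup: 0.06885×380×(T − 42.34) = 26.16(T − 42.34)
2830.3 T = 85164 + 15779 + 113155 = 214098
T ≈ 75.64 °C (< 100 °C, so full condensation is consistent).

T_f ≈ 75.6 °C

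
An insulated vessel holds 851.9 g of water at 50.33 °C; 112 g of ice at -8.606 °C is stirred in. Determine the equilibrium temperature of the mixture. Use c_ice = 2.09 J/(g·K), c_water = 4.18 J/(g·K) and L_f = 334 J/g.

T_f ≈ 34.7 °C

Heat gained plus heat lost sum to zero:
ice -8.606→0 °C: 112×2.09×8.606 = 2014.5
  melt ice: 112×334 = 37408
  warm the meltwater: 468.16 T
  water cools: 851.9×4.18×(T − 50.33) = 3560.9(T − 50.33)
4029.1 T = 179222 − 39422 = 139800
T ≈ 34.70 °C. Since T > 0 °C, the all-ice-melts assumption holds.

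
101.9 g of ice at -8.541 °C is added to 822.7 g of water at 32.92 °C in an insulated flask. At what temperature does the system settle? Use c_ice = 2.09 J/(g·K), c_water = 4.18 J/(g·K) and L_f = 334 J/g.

T_f ≈ 20.0 °C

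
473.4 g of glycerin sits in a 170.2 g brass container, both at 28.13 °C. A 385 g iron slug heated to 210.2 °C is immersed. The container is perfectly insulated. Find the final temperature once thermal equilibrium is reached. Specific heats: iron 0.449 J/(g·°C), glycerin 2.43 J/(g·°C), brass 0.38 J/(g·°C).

Net heat exchanged in the isolated system is zero:
385·0.449·(T − 210.2) + 473.4·2.43·(T − 28.13) + 170.2·0.38·(T − 28.13) = 0
(172.87 + 1150.4 + 64.68) T = 172.87·210.2 + 1150.4·28.13 + 64.68·28.13
T = 70515/1387.9 ≈ 50.81 °C

T_f ≈ 50.8 °C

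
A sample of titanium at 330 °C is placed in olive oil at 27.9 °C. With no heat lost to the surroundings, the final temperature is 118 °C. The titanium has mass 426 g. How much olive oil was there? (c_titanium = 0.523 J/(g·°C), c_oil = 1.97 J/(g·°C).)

m ≈ 266 g

Heat lost by the titanium = heat gained by the oil:
426·0.523·(330 − 118) = m·1.97·(118 − 27.9)
177.5 m = 47233  ⇒  m ≈ 266.1 g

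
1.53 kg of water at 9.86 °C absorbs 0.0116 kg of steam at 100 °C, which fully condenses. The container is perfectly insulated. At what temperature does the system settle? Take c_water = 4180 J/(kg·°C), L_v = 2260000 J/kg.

Energy balance with sensible and latent terms:
steam→water at 100 °C releases m L_v = 0.0116·2260000 = 26216
  condensed water 100 °C→T: 48.49(T − 100)
  water warms: 1.53·4180·(T − 9.86) = 6395.4(T − 9.86)
6443.9 T = 26216 + 4848.8 + 63059 = 94123
T ≈ 14.61 °C (< 100 °C, so full condensation is consistent).

T_f ≈ 14.6 °C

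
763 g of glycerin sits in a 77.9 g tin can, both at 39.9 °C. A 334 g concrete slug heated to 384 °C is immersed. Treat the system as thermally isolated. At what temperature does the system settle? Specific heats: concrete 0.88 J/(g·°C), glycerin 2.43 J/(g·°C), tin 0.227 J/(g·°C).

T_f ≈ 86.6 °C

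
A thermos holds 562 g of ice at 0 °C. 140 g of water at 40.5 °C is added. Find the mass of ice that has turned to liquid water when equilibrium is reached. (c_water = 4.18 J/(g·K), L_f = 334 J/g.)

m_melted ≈ 71 g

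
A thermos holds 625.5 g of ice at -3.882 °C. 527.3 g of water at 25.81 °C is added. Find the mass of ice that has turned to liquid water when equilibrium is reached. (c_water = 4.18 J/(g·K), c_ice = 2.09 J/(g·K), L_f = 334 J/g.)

Cooling the water to 0 °C releases 527.3×4.18×25.81 = 56888 J.
Warming the ice to 0 °C takes 625.5×2.09×3.882 = 5074.9 J, leaving 51813 J for melting.
To melt every bit of ice: 625.5×334 = 208917 J.
Since 51813 < 208917 J, not all the ice melts; equilibrium is at 0 °C.
Mass melted = 51813/334 ≈ 155.1 g.

m_melted ≈ 155 g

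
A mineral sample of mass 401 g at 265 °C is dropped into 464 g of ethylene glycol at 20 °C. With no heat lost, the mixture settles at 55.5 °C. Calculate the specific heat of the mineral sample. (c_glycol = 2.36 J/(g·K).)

m_s c (T_s − T_f) = m_glycol c_glycol (T_f − T_0):
401·c·(265 − 55.5) = 464·2.36·(55.5 − 20)
84010 c = 38874  ⇒  c ≈ 0.4627 J/(g·K)

c ≈ 0.463 J/(g·K)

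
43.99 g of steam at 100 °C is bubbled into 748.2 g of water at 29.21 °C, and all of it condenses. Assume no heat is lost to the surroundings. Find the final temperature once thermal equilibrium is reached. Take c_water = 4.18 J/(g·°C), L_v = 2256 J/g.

Setting the total heat transfer to zero:
latent heat released on condensation: 43.99×2256 = 99241; condensate cools 100→T: 43.99×4.18×(T − 100) = 183.88(T − 100); original water: 3127.5(T − 29.21)
3311.4 T = 99241 + 18388 + 91354 = 208983
T ≈ 63.11 °C — below 100 °C, confirming all the steam condensed.

T_f ≈ 63.1 °C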